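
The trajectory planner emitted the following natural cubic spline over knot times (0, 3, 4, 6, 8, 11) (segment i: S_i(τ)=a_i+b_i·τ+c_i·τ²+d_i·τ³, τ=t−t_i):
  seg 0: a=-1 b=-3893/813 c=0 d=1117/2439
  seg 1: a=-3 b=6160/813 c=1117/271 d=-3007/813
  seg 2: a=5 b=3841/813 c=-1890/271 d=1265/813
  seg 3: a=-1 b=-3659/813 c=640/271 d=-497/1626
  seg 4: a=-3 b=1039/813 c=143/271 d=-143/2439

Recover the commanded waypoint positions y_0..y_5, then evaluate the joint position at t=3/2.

y_0 = S_0(0) = a_0 = -1
y_1 = S_1(0) = a_1 = -3
y_2 = S_2(0) = a_2 = 5
y_3 = S_3(0) = a_3 = -1
y_4 = S_4(0) = a_4 = -3
y_5 = S_4(3) = 4
t_q=3/2 is in segment 0 (τ=3/2); S_0(τ)=-14389/2168

y_0=-1 y_1=-3 y_2=5 y_3=-1 y_4=-3 y_5=4
S(3/2) = -14389/2168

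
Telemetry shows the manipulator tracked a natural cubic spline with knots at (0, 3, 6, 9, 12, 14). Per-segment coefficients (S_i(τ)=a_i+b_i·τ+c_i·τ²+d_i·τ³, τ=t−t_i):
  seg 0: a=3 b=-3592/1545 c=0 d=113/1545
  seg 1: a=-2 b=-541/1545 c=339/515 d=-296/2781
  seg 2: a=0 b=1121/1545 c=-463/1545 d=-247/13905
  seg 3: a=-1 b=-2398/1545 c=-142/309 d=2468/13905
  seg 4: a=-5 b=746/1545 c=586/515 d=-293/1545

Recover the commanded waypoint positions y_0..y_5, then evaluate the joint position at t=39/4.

y_0=3 y_1=-2 y_2=0 y_3=-1 y_4=-5 y_5=-1
S(39/4) = -3869/1648

y_0 = S_0(0) = a_0 = 3
y_1 = S_1(0) = a_1 = -2
y_2 = S_2(0) = a_2 = 0
y_3 = S_3(0) = a_3 = -1
y_4 = S_4(0) = a_4 = -5
y_5 = S_4(2) = -1
t_q=39/4 is in segment 3 (τ=3/4); S_3(τ)=-3869/1648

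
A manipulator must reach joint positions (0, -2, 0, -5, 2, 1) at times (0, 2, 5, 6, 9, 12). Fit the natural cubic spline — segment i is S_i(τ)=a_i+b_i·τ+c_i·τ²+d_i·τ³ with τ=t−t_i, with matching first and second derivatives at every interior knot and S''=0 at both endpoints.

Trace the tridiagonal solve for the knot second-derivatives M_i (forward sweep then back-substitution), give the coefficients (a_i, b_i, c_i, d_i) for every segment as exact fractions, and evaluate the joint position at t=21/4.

Δ: Δ0=-1, Δ1=2/3, Δ2=-5, Δ3=7/3, Δ4=-1/3
row 1: diag=10, rhs=10; c'=3/10, d'=1
row 2: denom=8−3·3/10=71/10; d'=(-34−3·1)/(71/10)=-370/71
row 3: denom=8−1·10/71=558/71; d'=(44−1·-370/71)/(558/71)=1747/279
row 4: denom=12−3·71/186=673/62; d'=(-16−3·1747/279)/(673/62)=-6470/2019
back: M4=-6470/2019
back: M3=1747/279−71/186·-6470/2019=15112/2019
back: M2=-370/71−10/71·15112/2019=-12650/2019
back: M1=1−3/10·-12650/2019=1938/673
M: M0=0, M1=1938/673, M2=-12650/2019, M3=15112/2019, M4=-6470/2019, M5=0
seg 0: a=0, c=M0/2=0, d=(M1−M0)/(6·2)=323/1346, b=Δ0−h0·(2M0+M1)/6=-1319/673
seg 1: a=-2, c=M1/2=969/673, d=(M2−M1)/(6·3)=-9232/18171, b=Δ1−h1·(2M1+M2)/6=619/673
seg 2: a=0, c=M2/2=-6325/2019, d=(M3−M2)/(6·1)=4627/2019, b=Δ2−h2·(2M2+M3)/6=-2799/673
seg 3: a=-5, c=M3/2=7556/2019, d=(M4−M3)/(6·3)=-1199/2019, b=Δ3−h3·(2M3+M4)/6=-7166/2019
seg 4: a=2, c=M4/2=-3235/2019, d=(M5−M4)/(6·3)=3235/18171, b=Δ4−h4·(2M4+M5)/6=5797/2019
t_q=21/4 → seg 2, τ=1/4; S=0+-2799/673·τ+-6325/2019·τ²+4627/2019·τ³=-51675/43072

  seg 0: a=0 b=-1319/673 c=0 d=323/1346
  seg 1: a=-2 b=619/673 c=969/673 d=-9232/18171
  seg 2: a=0 b=-2799/673 c=-6325/2019 d=4627/2019
  seg 3: a=-5 b=-7166/2019 c=7556/2019 d=-1199/2019
  seg 4: a=2 b=5797/2019 c=-3235/2019 d=3235/18171
S(21/4) = -51675/43072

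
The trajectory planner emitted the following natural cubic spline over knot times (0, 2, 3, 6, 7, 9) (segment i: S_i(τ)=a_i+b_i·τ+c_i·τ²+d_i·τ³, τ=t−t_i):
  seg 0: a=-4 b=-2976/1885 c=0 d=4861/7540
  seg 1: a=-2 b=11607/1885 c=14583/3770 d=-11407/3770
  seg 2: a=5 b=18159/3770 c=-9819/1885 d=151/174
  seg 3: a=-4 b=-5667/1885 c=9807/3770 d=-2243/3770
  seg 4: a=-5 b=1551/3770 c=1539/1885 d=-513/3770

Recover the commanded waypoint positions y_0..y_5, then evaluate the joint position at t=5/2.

y_0=-4 y_1=-2 y_2=5 y_3=-4 y_4=-5 y_5=-2
S(5/2) = 10059/6032

y_0 = S_0(0) = a_0 = -4
y_1 = S_1(0) = a_1 = -2
y_2 = S_2(0) = a_2 = 5
y_3 = S_3(0) = a_3 = -4
y_4 = S_4(0) = a_4 = -5
y_5 = S_4(2) = -2
t_q=5/2 is in segment 1 (τ=1/2); S_1(τ)=10059/6032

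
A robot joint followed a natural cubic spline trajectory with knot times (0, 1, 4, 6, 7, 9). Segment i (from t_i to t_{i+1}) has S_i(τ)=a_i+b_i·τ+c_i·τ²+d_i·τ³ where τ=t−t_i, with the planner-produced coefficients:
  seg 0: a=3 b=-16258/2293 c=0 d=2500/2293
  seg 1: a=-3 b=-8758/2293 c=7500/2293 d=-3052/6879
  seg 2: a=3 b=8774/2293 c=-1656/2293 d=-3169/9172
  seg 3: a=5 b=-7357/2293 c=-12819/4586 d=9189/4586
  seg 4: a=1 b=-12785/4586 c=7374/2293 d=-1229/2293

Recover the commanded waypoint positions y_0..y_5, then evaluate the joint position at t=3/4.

y_0 = S_0(0) = a_0 = 3
y_1 = S_1(0) = a_1 = -3
y_2 = S_2(0) = a_2 = 3
y_3 = S_3(0) = a_3 = 5
y_4 = S_4(0) = a_4 = 1
y_5 = S_4(2) = 4
t_q=3/4 is in segment 0 (τ=3/4); S_0(τ)=-68157/36688

y_0=3 y_1=-3 y_2=3 y_3=5 y_4=1 y_5=4
S(3/4) = -68157/36688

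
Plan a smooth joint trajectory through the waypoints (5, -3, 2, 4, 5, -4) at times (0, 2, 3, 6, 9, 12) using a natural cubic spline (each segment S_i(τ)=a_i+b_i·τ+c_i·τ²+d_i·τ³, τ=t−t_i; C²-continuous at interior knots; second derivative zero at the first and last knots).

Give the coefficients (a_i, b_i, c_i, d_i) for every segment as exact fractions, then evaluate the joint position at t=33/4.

  seg 0: a=5 b=-4610/633 c=0 d=1039/1266
  seg 1: a=-3 b=1624/633 c=1039/211 d=-1576/633
  seg 2: a=2 b=3130/633 c=-537/211 d=2125/5697
  seg 3: a=4 b=-161/633 c=514/633 d=-130/633
  seg 4: a=5 b=-587/633 c=-656/633 d=656/5697
S(33/4) = 35105/6752

Δ: Δ0=-4, Δ1=5, Δ2=2/3, Δ3=1/3, Δ4=-3
row 1: diag=6, rhs=54; c'=1/6, d'=9
row 2: denom=8−1·1/6=47/6; d'=(-26−1·9)/(47/6)=-210/47
row 3: denom=12−3·18/47=510/47; d'=(-2−3·-210/47)/(510/47)=268/255
row 4: denom=12−3·47/170=1899/170; d'=(-20−3·268/255)/(1899/170)=-1312/633
back: M4=-1312/633
back: M3=268/255−47/170·-1312/633=1028/633
back: M2=-210/47−18/47·1028/633=-1074/211
back: M1=9−1/6·-1074/211=2078/211
M: M0=0, M1=2078/211, M2=-1074/211, M3=1028/633, M4=-1312/633, M5=0
seg 0: a=5, c=M0/2=0, d=(M1−M0)/(6·2)=1039/1266, b=Δ0−h0·(2M0+M1)/6=-4610/633
seg 1: a=-3, c=M1/2=1039/211, d=(M2−M1)/(6·1)=-1576/633, b=Δ1−h1·(2M1+M2)/6=1624/633
seg 2: a=2, c=M2/2=-537/211, d=(M3−M2)/(6·3)=2125/5697, b=Δ2−h2·(2M2+M3)/6=3130/633
seg 3: a=4, c=M3/2=514/633, d=(M4−M3)/(6·3)=-130/633, b=Δ3−h3·(2M3+M4)/6=-161/633
seg 4: a=5, c=M4/2=-656/633, d=(M5−M4)/(6·3)=656/5697, b=Δ4−h4·(2M4+M5)/6=-587/633
t_q=33/4 → seg 3, τ=9/4; S=4+-161/633·τ+514/633·τ²+-130/633·τ³=35105/6752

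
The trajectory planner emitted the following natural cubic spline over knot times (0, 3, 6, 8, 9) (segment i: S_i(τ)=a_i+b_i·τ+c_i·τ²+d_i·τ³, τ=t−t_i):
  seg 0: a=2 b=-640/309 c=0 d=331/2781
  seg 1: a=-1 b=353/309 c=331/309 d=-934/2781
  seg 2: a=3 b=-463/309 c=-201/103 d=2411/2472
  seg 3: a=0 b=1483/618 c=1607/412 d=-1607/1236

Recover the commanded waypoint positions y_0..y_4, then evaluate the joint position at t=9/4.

y_0=2 y_1=-1 y_2=3 y_3=0 y_4=5
S(9/4) = -8599/6592

y_0 = S_0(0) = a_0 = 2
y_1 = S_1(0) = a_1 = -1
y_2 = S_2(0) = a_2 = 3
y_3 = S_3(0) = a_3 = 0
y_4 = S_3(1) = 5
t_q=9/4 is in segment 0 (τ=9/4); S_0(τ)=-8599/6592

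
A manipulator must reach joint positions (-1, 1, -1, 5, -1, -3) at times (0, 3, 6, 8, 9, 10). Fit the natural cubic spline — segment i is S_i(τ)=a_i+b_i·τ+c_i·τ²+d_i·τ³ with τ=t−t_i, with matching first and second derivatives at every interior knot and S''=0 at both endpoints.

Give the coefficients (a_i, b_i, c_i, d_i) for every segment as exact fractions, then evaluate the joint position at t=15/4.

  seg 0: a=-1 b=1303/787 c=0 d=-2335/21249
  seg 1: a=1 b=-1032/787 c=-2335/2361 d=8527/21249
  seg 2: a=-1 b=2825/787 c=2064/787 d=-1148/787
  seg 3: a=5 b=-2695/787 c=-4824/787 d=2797/787
  seg 4: a=-1 b=-3952/787 c=3567/787 d=-1189/787
S(15/4) = -18661/50368

Δ: Δ0=2/3, Δ1=-2/3, Δ2=3, Δ3=-6, Δ4=-2
row 1: diag=12, rhs=-8; c'=1/4, d'=-2/3
row 2: denom=10−3·1/4=37/4; d'=(22−3·-2/3)/(37/4)=96/37
row 3: denom=6−2·8/37=206/37; d'=(-54−2·96/37)/(206/37)=-1095/103
row 4: denom=4−1·37/206=787/206; d'=(24−1·-1095/103)/(787/206)=7134/787
back: M4=7134/787
back: M3=-1095/103−37/206·7134/787=-9648/787
back: M2=96/37−8/37·-9648/787=4128/787
back: M1=-2/3−1/4·4128/787=-4670/2361
M: M0=0, M1=-4670/2361, M2=4128/787, M3=-9648/787, M4=7134/787, M5=0
seg 0: a=-1, c=M0/2=0, d=(M1−M0)/(6·3)=-2335/21249, b=Δ0−h0·(2M0+M1)/6=1303/787
seg 1: a=1, c=M1/2=-2335/2361, d=(M2−M1)/(6·3)=8527/21249, b=Δ1−h1·(2M1+M2)/6=-1032/787
seg 2: a=-1, c=M2/2=2064/787, d=(M3−M2)/(6·2)=-1148/787, b=Δ2−h2·(2M2+M3)/6=2825/787
seg 3: a=5, c=M3/2=-4824/787, d=(M4−M3)/(6·1)=2797/787, b=Δ3−h3·(2M3+M4)/6=-2695/787
seg 4: a=-1, c=M4/2=3567/787, d=(M5−M4)/(6·1)=-1189/787, b=Δ4−h4·(2M4+M5)/6=-3952/787
t_q=15/4 → seg 1, τ=3/4; S=1+-1032/787·τ+-2335/2361·τ²+8527/21249·τ³=-18661/50368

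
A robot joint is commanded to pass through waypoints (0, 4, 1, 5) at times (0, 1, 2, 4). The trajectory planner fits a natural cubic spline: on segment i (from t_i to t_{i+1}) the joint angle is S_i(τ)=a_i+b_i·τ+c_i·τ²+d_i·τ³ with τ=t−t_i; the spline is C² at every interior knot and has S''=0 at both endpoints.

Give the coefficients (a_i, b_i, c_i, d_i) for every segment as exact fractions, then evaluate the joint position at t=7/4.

Δ: Δ0=4, Δ1=-3, Δ2=2
row 1: diag=4, rhs=-42; c'=1/4, d'=-21/2
row 2: denom=6−1·1/4=23/4; d'=(30−1·-21/2)/(23/4)=162/23
back: M2=162/23
back: M1=-21/2−1/4·162/23=-282/23
M: M0=0, M1=-282/23, M2=162/23, M3=0
seg 0: a=0, c=M0/2=0, d=(M1−M0)/(6·1)=-47/23, b=Δ0−h0·(2M0+M1)/6=139/23
seg 1: a=4, c=M1/2=-141/23, d=(M2−M1)/(6·1)=74/23, b=Δ1−h1·(2M1+M2)/6=-2/23
seg 2: a=1, c=M2/2=81/23, d=(M3−M2)/(6·2)=-27/46, b=Δ2−h2·(2M2+M3)/6=-62/23
t_q=7/4 → seg 1, τ=3/4; S=4+-2/23·τ+-141/23·τ²+74/23·τ³=59/32

  seg 0: a=0 b=139/23 c=0 d=-47/23
  seg 1: a=4 b=-2/23 c=-141/23 d=74/23
  seg 2: a=1 b=-62/23 c=81/23 d=-27/46
S(7/4) = 59/32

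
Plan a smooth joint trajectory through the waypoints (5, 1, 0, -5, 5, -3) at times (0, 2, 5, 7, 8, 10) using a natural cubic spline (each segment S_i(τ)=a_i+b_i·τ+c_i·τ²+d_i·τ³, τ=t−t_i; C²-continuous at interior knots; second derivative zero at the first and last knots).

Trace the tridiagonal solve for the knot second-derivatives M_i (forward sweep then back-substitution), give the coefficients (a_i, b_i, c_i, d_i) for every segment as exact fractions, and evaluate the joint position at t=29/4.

  seg 0: a=5 b=-25499/8835 c=0 d=7829/35340
  seg 1: a=1 b=-2012/8835 c=7829/5890 d=-24109/53010
  seg 2: a=0 b=-80083/17670 c=-1628/589 d=33397/17670
  seg 3: a=-5 b=125321/17670 c=25257/2945 d=-100163/17670
  seg 4: a=5 b=63958/8835 c=-49649/5890 d=49649/35340
S(29/4) = -1047753/376960

Δ: Δ0=-2, Δ1=-1/3, Δ2=-5/2, Δ3=10, Δ4=-4
row 1: diag=10, rhs=10; c'=3/10, d'=1
row 2: denom=10−3·3/10=91/10; d'=(-13−3·1)/(91/10)=-160/91
row 3: denom=6−2·20/91=506/91; d'=(75−2·-160/91)/(506/91)=7145/506
row 4: denom=6−1·91/506=2945/506; d'=(-84−1·7145/506)/(2945/506)=-49649/2945
back: M4=-49649/2945
back: M3=7145/506−91/506·-49649/2945=50514/2945
back: M2=-160/91−20/91·50514/2945=-3256/589
back: M1=1−3/10·-3256/589=7829/2945
M: M0=0, M1=7829/2945, M2=-3256/589, M3=50514/2945, M4=-49649/2945, M5=0
seg 0: a=5, c=M0/2=0, d=(M1−M0)/(6·2)=7829/35340, b=Δ0−h0·(2M0+M1)/6=-25499/8835
seg 1: a=1, c=M1/2=7829/5890, d=(M2−M1)/(6·3)=-24109/53010, b=Δ1−h1·(2M1+M2)/6=-2012/8835
seg 2: a=0, c=M2/2=-1628/589, d=(M3−M2)/(6·2)=33397/17670, b=Δ2−h2·(2M2+M3)/6=-80083/17670
seg 3: a=-5, c=M3/2=25257/2945, d=(M4−M3)/(6·1)=-100163/17670, b=Δ3−h3·(2M3+M4)/6=125321/17670
seg 4: a=5, c=M4/2=-49649/5890, d=(M5−M4)/(6·2)=49649/35340, b=Δ4−h4·(2M4+M5)/6=63958/8835
t_q=29/4 → seg 3, τ=1/4; S=-5+125321/17670·τ+25257/2945·τ²+-100163/17670·τ³=-1047753/376960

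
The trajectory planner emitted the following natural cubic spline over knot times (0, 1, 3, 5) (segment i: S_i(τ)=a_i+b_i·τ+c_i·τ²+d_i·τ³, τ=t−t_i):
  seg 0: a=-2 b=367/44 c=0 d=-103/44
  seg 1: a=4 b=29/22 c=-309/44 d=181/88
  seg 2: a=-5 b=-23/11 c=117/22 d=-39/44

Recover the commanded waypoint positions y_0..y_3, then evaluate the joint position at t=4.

y_0 = S_0(0) = a_0 = -2
y_1 = S_1(0) = a_1 = 4
y_2 = S_2(0) = a_2 = -5
y_3 = S_2(2) = 5
t_q=4 is in segment 2 (τ=1); S_2(τ)=-117/44

y_0=-2 y_1=4 y_2=-5 y_3=5
S(4) = -117/44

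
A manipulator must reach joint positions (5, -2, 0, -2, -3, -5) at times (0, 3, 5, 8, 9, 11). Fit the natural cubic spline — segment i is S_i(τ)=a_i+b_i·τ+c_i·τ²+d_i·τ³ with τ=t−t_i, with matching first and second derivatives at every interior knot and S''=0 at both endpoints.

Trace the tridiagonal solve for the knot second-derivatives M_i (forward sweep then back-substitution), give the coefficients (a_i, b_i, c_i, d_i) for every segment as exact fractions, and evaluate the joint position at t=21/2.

  seg 0: a=5 b=-6931/1986 c=0 d=2297/17874
  seg 1: a=-2 b=-20/993 c=2297/1986 d=-107/331
  seg 2: a=0 b=722/993 c=-1555/1986 d=1897/17874
  seg 3: a=-2 b=-2195/1986 c=57/331 d=-133/1986
  seg 4: a=-3 b=-955/993 c=-19/662 d=19/3972
S(21/2) = -47569/10592

Δ: Δ0=-7/3, Δ1=1, Δ2=-2/3, Δ3=-1, Δ4=-1
row 1: diag=10, rhs=20; c'=1/5, d'=2
row 2: denom=10−2·1/5=48/5; d'=(-10−2·2)/(48/5)=-35/24
row 3: denom=8−3·5/16=113/16; d'=(-2−3·-35/24)/(113/16)=38/113
row 4: denom=6−1·16/113=662/113; d'=(0−1·38/113)/(662/113)=-19/331
back: M4=-19/331
back: M3=38/113−16/113·-19/331=114/331
back: M2=-35/24−5/16·114/331=-1555/993
back: M1=2−1/5·-1555/993=2297/993
M: M0=0, M1=2297/993, M2=-1555/993, M3=114/331, M4=-19/331, M5=0
seg 0: a=5, c=M0/2=0, d=(M1−M0)/(6·3)=2297/17874, b=Δ0−h0·(2M0+M1)/6=-6931/1986
seg 1: a=-2, c=M1/2=2297/1986, d=(M2−M1)/(6·2)=-107/331, b=Δ1−h1·(2M1+M2)/6=-20/993
seg 2: a=0, c=M2/2=-1555/1986, d=(M3−M2)/(6·3)=1897/17874, b=Δ2−h2·(2M2+M3)/6=722/993
seg 3: a=-2, c=M3/2=57/331, d=(M4−M3)/(6·1)=-133/1986, b=Δ3−h3·(2M3+M4)/6=-2195/1986
seg 4: a=-3, c=M4/2=-19/662, d=(M5−M4)/(6·2)=19/3972, b=Δ4−h4·(2M4+M5)/6=-955/993
t_q=21/2 → seg 4, τ=3/2; S=-3+-955/993·τ+-19/662·τ²+19/3972·τ³=-47569/10592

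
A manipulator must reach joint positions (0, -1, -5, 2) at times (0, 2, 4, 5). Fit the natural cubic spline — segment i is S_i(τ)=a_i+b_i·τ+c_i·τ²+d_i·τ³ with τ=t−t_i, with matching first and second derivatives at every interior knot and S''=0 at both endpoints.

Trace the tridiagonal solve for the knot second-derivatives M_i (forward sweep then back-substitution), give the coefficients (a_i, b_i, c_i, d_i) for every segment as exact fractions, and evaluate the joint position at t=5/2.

  seg 0: a=0 b=8/11 c=0 d=-27/88
  seg 1: a=-1 b=-65/22 c=-81/44 d=51/44
  seg 2: a=-5 b=79/22 c=225/44 d=-75/44
S(5/2) = -983/352

Δ: Δ0=-1/2, Δ1=-2, Δ2=7
row 1: diag=8, rhs=-9; c'=1/4, d'=-9/8
row 2: denom=6−2·1/4=11/2; d'=(54−2·-9/8)/(11/2)=225/22
back: M2=225/22
back: M1=-9/8−1/4·225/22=-81/22
M: M0=0, M1=-81/22, M2=225/22, M3=0
seg 0: a=0, c=M0/2=0, d=(M1−M0)/(6·2)=-27/88, b=Δ0−h0·(2M0+M1)/6=8/11
seg 1: a=-1, c=M1/2=-81/44, d=(M2−M1)/(6·2)=51/44, b=Δ1−h1·(2M1+M2)/6=-65/22
seg 2: a=-5, c=M2/2=225/44, d=(M3−M2)/(6·1)=-75/44, b=Δ2−h2·(2M2+M3)/6=79/22
t_q=5/2 → seg 1, τ=1/2; S=-1+-65/22·τ+-81/44·τ²+51/44·τ³=-983/352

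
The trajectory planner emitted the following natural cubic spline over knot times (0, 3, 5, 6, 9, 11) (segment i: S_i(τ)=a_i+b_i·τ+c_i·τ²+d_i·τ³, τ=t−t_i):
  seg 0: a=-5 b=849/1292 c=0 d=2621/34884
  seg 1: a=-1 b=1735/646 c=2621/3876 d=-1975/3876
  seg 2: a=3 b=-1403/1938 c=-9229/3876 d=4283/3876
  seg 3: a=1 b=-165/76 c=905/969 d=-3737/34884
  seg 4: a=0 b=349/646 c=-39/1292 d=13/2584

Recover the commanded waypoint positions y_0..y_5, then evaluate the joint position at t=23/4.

y_0 = S_0(0) = a_0 = -5
y_1 = S_1(0) = a_1 = -1
y_2 = S_2(0) = a_2 = 3
y_3 = S_3(0) = a_3 = 1
y_4 = S_4(0) = a_4 = 0
y_5 = S_4(2) = 1
t_q=23/4 is in segment 2 (τ=3/4); S_2(τ)=6893/4352

y_0=-5 y_1=-1 y_2=3 y_3=1 y_4=0 y_5=1
S(23/4) = 6893/4352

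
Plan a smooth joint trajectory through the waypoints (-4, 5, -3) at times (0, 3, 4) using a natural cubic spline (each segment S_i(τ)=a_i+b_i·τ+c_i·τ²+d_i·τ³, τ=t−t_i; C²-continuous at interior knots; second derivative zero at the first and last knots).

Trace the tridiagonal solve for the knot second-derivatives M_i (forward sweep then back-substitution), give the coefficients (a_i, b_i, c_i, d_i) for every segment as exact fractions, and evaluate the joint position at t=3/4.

Δ: Δ0=3, Δ1=-8
row 1: diag=8, rhs=-66; c'=1/8, d'=-33/4
back: M1=-33/4
M: M0=0, M1=-33/4, M2=0
seg 0: a=-4, c=M0/2=0, d=(M1−M0)/(6·3)=-11/24, b=Δ0−h0·(2M0+M1)/6=57/8
seg 1: a=5, c=M1/2=-33/8, d=(M2−M1)/(6·1)=11/8, b=Δ1−h1·(2M1+M2)/6=-21/4
t_q=3/4 → seg 0, τ=3/4; S=-4+57/8·τ+0·τ²+-11/24·τ³=589/512

  seg 0: a=-4 b=57/8 c=0 d=-11/24
  seg 1: a=5 b=-21/4 c=-33/8 d=11/8
S(3/4) = 589/512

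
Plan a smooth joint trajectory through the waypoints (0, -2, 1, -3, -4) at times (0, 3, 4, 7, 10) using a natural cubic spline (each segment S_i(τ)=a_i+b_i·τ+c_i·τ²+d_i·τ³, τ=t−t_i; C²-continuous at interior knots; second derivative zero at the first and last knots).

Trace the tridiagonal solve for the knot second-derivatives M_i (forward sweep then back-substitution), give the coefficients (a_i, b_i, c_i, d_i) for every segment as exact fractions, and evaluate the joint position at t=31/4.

Δ: Δ0=-2/3, Δ1=3, Δ2=-4/3, Δ3=-1/3
row 1: diag=8, rhs=22; c'=1/8, d'=11/4
row 2: denom=8−1·1/8=63/8; d'=(-26−1·11/4)/(63/8)=-230/63
row 3: denom=12−3·8/21=76/7; d'=(6−3·-230/63)/(76/7)=89/57
back: M3=89/57
back: M2=-230/63−8/21·89/57=-242/57
back: M1=11/4−1/8·-242/57=187/57
M: M0=0, M1=187/57, M2=-242/57, M3=89/57, M4=0
seg 0: a=0, c=M0/2=0, d=(M1−M0)/(6·3)=187/1026, b=Δ0−h0·(2M0+M1)/6=-263/114
seg 1: a=-2, c=M1/2=187/114, d=(M2−M1)/(6·1)=-143/114, b=Δ1−h1·(2M1+M2)/6=149/57
seg 2: a=1, c=M2/2=-121/57, d=(M3−M2)/(6·3)=331/1026, b=Δ2−h2·(2M2+M3)/6=81/38
seg 3: a=-3, c=M3/2=89/114, d=(M4−M3)/(6·3)=-89/1026, b=Δ3−h3·(2M3+M4)/6=-36/19
t_q=31/4 → seg 3, τ=3/4; S=-3+-36/19·τ+89/114·τ²+-89/1026·τ³=-9773/2432

  seg 0: a=0 b=-263/114 c=0 d=187/1026
  seg 1: a=-2 b=149/57 c=187/114 d=-143/114
  seg 2: a=1 b=81/38 c=-121/57 d=331/1026
  seg 3: a=-3 b=-36/19 c=89/114 d=-89/1026
S(31/4) = -9773/2432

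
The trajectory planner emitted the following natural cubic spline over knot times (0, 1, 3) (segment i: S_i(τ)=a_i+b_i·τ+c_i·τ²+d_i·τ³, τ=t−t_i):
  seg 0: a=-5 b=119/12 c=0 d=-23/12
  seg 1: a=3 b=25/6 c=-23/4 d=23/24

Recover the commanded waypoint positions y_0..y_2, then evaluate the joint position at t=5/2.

y_0=-5 y_1=3 y_2=-4
S(5/2) = -29/64

y_0 = S_0(0) = a_0 = -5
y_1 = S_1(0) = a_1 = 3
y_2 = S_1(2) = -4
t_q=5/2 is in segment 1 (τ=3/2); S_1(τ)=-29/64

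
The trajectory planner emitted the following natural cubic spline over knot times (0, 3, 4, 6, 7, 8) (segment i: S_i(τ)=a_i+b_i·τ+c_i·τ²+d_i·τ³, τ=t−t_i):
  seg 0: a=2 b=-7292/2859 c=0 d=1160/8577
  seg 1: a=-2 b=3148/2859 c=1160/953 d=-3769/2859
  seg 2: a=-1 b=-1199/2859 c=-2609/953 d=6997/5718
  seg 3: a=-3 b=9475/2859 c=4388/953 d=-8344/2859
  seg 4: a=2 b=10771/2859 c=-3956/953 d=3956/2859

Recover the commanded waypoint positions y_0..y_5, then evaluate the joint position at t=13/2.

y_0 = S_0(0) = a_0 = 2
y_1 = S_1(0) = a_1 = -2
y_2 = S_2(0) = a_2 = -1
y_3 = S_3(0) = a_3 = -3
y_4 = S_4(0) = a_4 = 2
y_5 = S_4(1) = 3
t_q=13/2 is in segment 3 (τ=1/2); S_3(τ)=-1061/1906

y_0=2 y_1=-2 y_2=-1 y_3=-3 y_4=2 y_5=3
S(13/2) = -1061/1906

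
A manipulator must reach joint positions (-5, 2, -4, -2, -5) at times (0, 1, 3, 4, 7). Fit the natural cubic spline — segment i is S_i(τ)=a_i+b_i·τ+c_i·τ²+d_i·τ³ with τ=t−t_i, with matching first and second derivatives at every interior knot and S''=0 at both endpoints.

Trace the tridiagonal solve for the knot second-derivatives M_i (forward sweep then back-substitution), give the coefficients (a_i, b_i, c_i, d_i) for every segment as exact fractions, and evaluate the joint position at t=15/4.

Δ: Δ0=7, Δ1=-3, Δ2=2, Δ3=-1
row 1: diag=6, rhs=-60; c'=1/3, d'=-10
row 2: denom=6−2·1/3=16/3; d'=(30−2·-10)/(16/3)=75/8
row 3: denom=8−1·3/16=125/16; d'=(-18−1·75/8)/(125/16)=-438/125
back: M3=-438/125
back: M2=75/8−3/16·-438/125=1254/125
back: M1=-10−1/3·1254/125=-1668/125
M: M0=0, M1=-1668/125, M2=1254/125, M3=-438/125, M4=0
seg 0: a=-5, c=M0/2=0, d=(M1−M0)/(6·1)=-278/125, b=Δ0−h0·(2M0+M1)/6=1153/125
seg 1: a=2, c=M1/2=-834/125, d=(M2−M1)/(6·2)=487/250, b=Δ1−h1·(2M1+M2)/6=319/125
seg 2: a=-4, c=M2/2=627/125, d=(M3−M2)/(6·1)=-282/125, b=Δ2−h2·(2M2+M3)/6=-19/25
seg 3: a=-2, c=M3/2=-219/125, d=(M4−M3)/(6·3)=73/375, b=Δ3−h3·(2M3+M4)/6=313/125
t_q=15/4 → seg 2, τ=3/4; S=-4+-19/25·τ+627/125·τ²+-282/125·τ³=-10801/4000

  seg 0: a=-5 b=1153/125 c=0 d=-278/125
  seg 1: a=2 b=319/125 c=-834/125 d=487/250
  seg 2: a=-4 b=-19/25 c=627/125 d=-282/125
  seg 3: a=-2 b=313/125 c=-219/125 d=73/375
S(15/4) = -10801/4000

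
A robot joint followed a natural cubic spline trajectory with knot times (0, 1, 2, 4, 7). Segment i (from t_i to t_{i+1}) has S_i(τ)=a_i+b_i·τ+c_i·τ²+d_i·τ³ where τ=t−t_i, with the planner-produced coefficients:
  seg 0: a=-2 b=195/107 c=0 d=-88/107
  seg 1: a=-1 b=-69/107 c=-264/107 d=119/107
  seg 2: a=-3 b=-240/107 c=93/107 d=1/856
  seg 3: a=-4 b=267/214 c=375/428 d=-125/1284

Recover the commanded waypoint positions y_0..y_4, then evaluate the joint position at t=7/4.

y_0=-2 y_1=-1 y_2=-3 y_3=-4 y_4=5
S(7/4) = -16451/6848

y_0 = S_0(0) = a_0 = -2
y_1 = S_1(0) = a_1 = -1
y_2 = S_2(0) = a_2 = -3
y_3 = S_3(0) = a_3 = -4
y_4 = S_3(3) = 5
t_q=7/4 is in segment 1 (τ=3/4); S_1(τ)=-16451/6848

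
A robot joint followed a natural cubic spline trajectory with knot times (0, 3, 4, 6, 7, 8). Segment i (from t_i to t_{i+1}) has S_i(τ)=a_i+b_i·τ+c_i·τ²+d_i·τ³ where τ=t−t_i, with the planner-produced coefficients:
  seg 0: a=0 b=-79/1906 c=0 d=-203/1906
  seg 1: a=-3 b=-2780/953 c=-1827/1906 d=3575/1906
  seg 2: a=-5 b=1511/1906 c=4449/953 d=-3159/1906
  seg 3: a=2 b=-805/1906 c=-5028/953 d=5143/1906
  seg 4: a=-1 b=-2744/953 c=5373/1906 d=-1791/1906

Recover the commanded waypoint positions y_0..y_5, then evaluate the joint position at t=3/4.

y_0=0 y_1=-3 y_2=-5 y_3=2 y_4=-1 y_5=-2
S(3/4) = -9273/121984

y_0 = S_0(0) = a_0 = 0
y_1 = S_1(0) = a_1 = -3
y_2 = S_2(0) = a_2 = -5
y_3 = S_3(0) = a_3 = 2
y_4 = S_4(0) = a_4 = -1
y_5 = S_4(1) = -2
t_q=3/4 is in segment 0 (τ=3/4); S_0(τ)=-9273/121984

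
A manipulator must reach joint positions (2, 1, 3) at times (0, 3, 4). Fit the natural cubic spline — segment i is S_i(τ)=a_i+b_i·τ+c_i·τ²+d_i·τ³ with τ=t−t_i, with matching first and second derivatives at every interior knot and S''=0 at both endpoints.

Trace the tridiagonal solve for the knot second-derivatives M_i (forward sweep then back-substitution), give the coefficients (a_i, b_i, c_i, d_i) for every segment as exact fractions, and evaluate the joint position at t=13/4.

Δ: Δ0=-1/3, Δ1=2
row 1: diag=8, rhs=14; c'=1/8, d'=7/4
back: M1=7/4
M: M0=0, M1=7/4, M2=0
seg 0: a=2, c=M0/2=0, d=(M1−M0)/(6·3)=7/72, b=Δ0−h0·(2M0+M1)/6=-29/24
seg 1: a=1, c=M1/2=7/8, d=(M2−M1)/(6·1)=-7/24, b=Δ1−h1·(2M1+M2)/6=17/12
t_q=13/4 → seg 1, τ=1/4; S=1+17/12·τ+7/8·τ²+-7/24·τ³=719/512

  seg 0: a=2 b=-29/24 c=0 d=7/72
  seg 1: a=1 b=17/12 c=7/8 d=-7/24
S(13/4) = 719/512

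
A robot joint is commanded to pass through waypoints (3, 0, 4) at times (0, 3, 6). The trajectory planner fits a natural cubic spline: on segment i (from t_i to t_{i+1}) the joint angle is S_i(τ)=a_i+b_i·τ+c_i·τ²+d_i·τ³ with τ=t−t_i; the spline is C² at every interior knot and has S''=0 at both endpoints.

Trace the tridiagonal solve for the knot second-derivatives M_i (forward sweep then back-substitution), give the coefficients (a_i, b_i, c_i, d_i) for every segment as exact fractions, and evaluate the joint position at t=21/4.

Δ: Δ0=-1, Δ1=4/3
row 1: diag=12, rhs=14; c'=1/4, d'=7/6
back: M1=7/6
M: M0=0, M1=7/6, M2=0
seg 0: a=3, c=M0/2=0, d=(M1−M0)/(6·3)=7/108, b=Δ0−h0·(2M0+M1)/6=-19/12
seg 1: a=0, c=M1/2=7/12, d=(M2−M1)/(6·3)=-7/108, b=Δ1−h1·(2M1+M2)/6=1/6
t_q=21/4 → seg 1, τ=9/4; S=0+1/6·τ+7/12·τ²+-7/108·τ³=663/256

  seg 0: a=3 b=-19/12 c=0 d=7/108
  seg 1: a=0 b=1/6 c=7/12 d=-7/108
S(21/4) = 663/256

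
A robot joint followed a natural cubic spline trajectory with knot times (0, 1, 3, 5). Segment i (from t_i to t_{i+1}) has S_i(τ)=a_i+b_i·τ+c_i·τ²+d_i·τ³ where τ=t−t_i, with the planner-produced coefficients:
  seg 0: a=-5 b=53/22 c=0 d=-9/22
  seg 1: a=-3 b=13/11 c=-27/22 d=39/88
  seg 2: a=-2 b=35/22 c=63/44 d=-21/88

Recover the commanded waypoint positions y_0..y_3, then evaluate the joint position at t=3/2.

y_0=-5 y_1=-3 y_2=-2 y_3=5
S(3/2) = -1873/704

y_0 = S_0(0) = a_0 = -5
y_1 = S_1(0) = a_1 = -3
y_2 = S_2(0) = a_2 = -2
y_3 = S_2(2) = 5
t_q=3/2 is in segment 1 (τ=1/2); S_1(τ)=-1873/704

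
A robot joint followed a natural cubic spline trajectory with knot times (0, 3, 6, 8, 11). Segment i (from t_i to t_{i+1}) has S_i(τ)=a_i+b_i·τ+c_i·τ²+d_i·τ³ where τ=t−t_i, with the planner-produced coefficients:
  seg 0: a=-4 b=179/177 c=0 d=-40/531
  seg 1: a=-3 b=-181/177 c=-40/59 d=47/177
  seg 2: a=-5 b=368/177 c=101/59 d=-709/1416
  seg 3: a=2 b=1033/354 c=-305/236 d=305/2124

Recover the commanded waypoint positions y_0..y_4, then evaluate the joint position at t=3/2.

y_0 = S_0(0) = a_0 = -4
y_1 = S_1(0) = a_1 = -3
y_2 = S_2(0) = a_2 = -5
y_3 = S_3(0) = a_3 = 2
y_4 = S_3(3) = 3
t_q=3/2 is in segment 0 (τ=3/2); S_0(τ)=-323/118

y_0=-4 y_1=-3 y_2=-5 y_3=2 y_4=3
S(3/2) = -323/118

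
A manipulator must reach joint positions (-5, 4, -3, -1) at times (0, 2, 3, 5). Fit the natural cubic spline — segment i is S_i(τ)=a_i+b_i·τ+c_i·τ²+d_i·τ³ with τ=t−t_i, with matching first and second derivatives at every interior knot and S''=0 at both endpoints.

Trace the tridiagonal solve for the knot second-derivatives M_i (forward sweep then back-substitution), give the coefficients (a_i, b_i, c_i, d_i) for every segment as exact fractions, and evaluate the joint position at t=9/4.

Δ: Δ0=9/2, Δ1=-7, Δ2=1
row 1: diag=6, rhs=-69; c'=1/6, d'=-23/2
row 2: denom=6−1·1/6=35/6; d'=(48−1·-23/2)/(35/6)=51/5
back: M2=51/5
back: M1=-23/2−1/6·51/5=-66/5
M: M0=0, M1=-66/5, M2=51/5, M3=0
seg 0: a=-5, c=M0/2=0, d=(M1−M0)/(6·2)=-11/10, b=Δ0−h0·(2M0+M1)/6=89/10
seg 1: a=4, c=M1/2=-33/5, d=(M2−M1)/(6·1)=39/10, b=Δ1−h1·(2M1+M2)/6=-43/10
seg 2: a=-3, c=M2/2=51/10, d=(M3−M2)/(6·2)=-17/20, b=Δ2−h2·(2M2+M3)/6=-29/5
t_q=9/4 → seg 1, τ=1/4; S=4+-43/10·τ+-33/5·τ²+39/10·τ³=1647/640

  seg 0: a=-5 b=89/10 c=0 d=-11/10
  seg 1: a=4 b=-43/10 c=-33/5 d=39/10
  seg 2: a=-3 b=-29/5 c=51/10 d=-17/20
S(9/4) = 1647/640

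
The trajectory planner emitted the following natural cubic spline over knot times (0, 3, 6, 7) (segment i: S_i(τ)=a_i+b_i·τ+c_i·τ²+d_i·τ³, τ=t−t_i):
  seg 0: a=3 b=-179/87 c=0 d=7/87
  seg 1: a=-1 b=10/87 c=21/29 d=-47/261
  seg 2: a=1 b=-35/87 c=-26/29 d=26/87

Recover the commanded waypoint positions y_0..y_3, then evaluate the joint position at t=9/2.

y_0=3 y_1=-1 y_2=1 y_3=0
S(9/2) = 45/232

y_0 = S_0(0) = a_0 = 3
y_1 = S_1(0) = a_1 = -1
y_2 = S_2(0) = a_2 = 1
y_3 = S_2(1) = 0
t_q=9/2 is in segment 1 (τ=3/2); S_1(τ)=45/232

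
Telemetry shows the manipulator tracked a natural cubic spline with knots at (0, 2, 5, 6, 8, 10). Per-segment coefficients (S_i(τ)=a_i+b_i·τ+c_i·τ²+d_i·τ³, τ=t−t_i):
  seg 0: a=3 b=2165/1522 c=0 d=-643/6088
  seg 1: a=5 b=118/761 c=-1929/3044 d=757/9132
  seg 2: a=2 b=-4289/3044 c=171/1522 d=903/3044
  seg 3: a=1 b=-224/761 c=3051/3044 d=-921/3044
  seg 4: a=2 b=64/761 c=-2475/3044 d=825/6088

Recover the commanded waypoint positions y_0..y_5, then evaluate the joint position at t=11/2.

y_0=3 y_1=5 y_2=2 y_3=1 y_4=2 y_5=0
S(11/2) = 33135/24352

y_0 = S_0(0) = a_0 = 3
y_1 = S_1(0) = a_1 = 5
y_2 = S_2(0) = a_2 = 2
y_3 = S_3(0) = a_3 = 1
y_4 = S_4(0) = a_4 = 2
y_5 = S_4(2) = 0
t_q=11/2 is in segment 2 (τ=1/2); S_2(τ)=33135/24352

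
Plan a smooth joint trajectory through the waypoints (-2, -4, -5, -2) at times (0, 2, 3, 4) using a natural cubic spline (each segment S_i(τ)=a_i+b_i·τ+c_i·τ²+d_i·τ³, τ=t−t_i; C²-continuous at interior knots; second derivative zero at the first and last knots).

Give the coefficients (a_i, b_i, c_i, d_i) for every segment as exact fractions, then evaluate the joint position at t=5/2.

Δ: Δ0=-1, Δ1=-1, Δ2=3
row 1: diag=6, rhs=0; c'=1/6, d'=0
row 2: denom=4−1·1/6=23/6; d'=(24−1·0)/(23/6)=144/23
back: M2=144/23
back: M1=0−1/6·144/23=-24/23
M: M0=0, M1=-24/23, M2=144/23, M3=0
seg 0: a=-2, c=M0/2=0, d=(M1−M0)/(6·2)=-2/23, b=Δ0−h0·(2M0+M1)/6=-15/23
seg 1: a=-4, c=M1/2=-12/23, d=(M2−M1)/(6·1)=28/23, b=Δ1−h1·(2M1+M2)/6=-39/23
seg 2: a=-5, c=M2/2=72/23, d=(M3−M2)/(6·1)=-24/23, b=Δ2−h2·(2M2+M3)/6=21/23
t_q=5/2 → seg 1, τ=1/2; S=-4+-39/23·τ+-12/23·τ²+28/23·τ³=-111/23

  seg 0: a=-2 b=-15/23 c=0 d=-2/23
  seg 1: a=-4 b=-39/23 c=-12/23 d=28/23
  seg 2: a=-5 b=21/23 c=72/23 d=-24/23
S(5/2) = -111/23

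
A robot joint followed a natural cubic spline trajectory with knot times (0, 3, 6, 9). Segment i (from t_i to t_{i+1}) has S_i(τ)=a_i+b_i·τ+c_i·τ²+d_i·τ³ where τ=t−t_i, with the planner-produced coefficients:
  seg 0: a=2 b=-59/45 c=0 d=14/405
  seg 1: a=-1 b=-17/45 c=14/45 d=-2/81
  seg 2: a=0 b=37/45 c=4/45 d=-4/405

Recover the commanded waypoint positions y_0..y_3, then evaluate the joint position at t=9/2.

y_0=2 y_1=-1 y_2=0 y_3=3
S(9/2) = -19/20

y_0 = S_0(0) = a_0 = 2
y_1 = S_1(0) = a_1 = -1
y_2 = S_2(0) = a_2 = 0
y_3 = S_2(3) = 3
t_q=9/2 is in segment 1 (τ=3/2); S_1(τ)=-19/20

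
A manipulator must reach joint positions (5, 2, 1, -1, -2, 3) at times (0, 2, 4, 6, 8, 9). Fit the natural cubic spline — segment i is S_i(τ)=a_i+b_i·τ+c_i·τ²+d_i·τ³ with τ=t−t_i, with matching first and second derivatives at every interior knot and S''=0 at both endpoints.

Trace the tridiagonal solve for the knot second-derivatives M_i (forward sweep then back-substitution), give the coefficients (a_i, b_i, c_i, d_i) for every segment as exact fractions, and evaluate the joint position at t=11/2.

  seg 0: a=5 b=-16/9 c=0 d=5/72
  seg 1: a=2 b=-17/18 c=5/12 d=-7/72
  seg 2: a=1 b=-4/9 c=-1/6 d=-1/18
  seg 3: a=-1 b=-16/9 c=-1/2 d=41/72
  seg 4: a=-2 b=55/18 c=35/12 d=-35/36
S(11/2) = -11/48

Δ: Δ0=-3/2, Δ1=-1/2, Δ2=-1, Δ3=-1/2, Δ4=5
row 1: diag=8, rhs=6; c'=1/4, d'=3/4
row 2: denom=8−2·1/4=15/2; d'=(-3−2·3/4)/(15/2)=-3/5
row 3: denom=8−2·4/15=112/15; d'=(3−2·-3/5)/(112/15)=9/16
row 4: denom=6−2·15/56=153/28; d'=(33−2·9/16)/(153/28)=35/6
back: M4=35/6
back: M3=9/16−15/56·35/6=-1
back: M2=-3/5−4/15·-1=-1/3
back: M1=3/4−1/4·-1/3=5/6
M: M0=0, M1=5/6, M2=-1/3, M3=-1, M4=35/6, M5=0
seg 0: a=5, c=M0/2=0, d=(M1−M0)/(6·2)=5/72, b=Δ0−h0·(2M0+M1)/6=-16/9
seg 1: a=2, c=M1/2=5/12, d=(M2−M1)/(6·2)=-7/72, b=Δ1−h1·(2M1+M2)/6=-17/18
seg 2: a=1, c=M2/2=-1/6, d=(M3−M2)/(6·2)=-1/18, b=Δ2−h2·(2M2+M3)/6=-4/9
seg 3: a=-1, c=M3/2=-1/2, d=(M4−M3)/(6·2)=41/72, b=Δ3−h3·(2M3+M4)/6=-16/9
seg 4: a=-2, c=M4/2=35/12, d=(M5−M4)/(6·1)=-35/36, b=Δ4−h4·(2M4+M5)/6=55/18
t_q=11/2 → seg 2, τ=3/2; S=1+-4/9·τ+-1/6·τ²+-1/18·τ³=-11/48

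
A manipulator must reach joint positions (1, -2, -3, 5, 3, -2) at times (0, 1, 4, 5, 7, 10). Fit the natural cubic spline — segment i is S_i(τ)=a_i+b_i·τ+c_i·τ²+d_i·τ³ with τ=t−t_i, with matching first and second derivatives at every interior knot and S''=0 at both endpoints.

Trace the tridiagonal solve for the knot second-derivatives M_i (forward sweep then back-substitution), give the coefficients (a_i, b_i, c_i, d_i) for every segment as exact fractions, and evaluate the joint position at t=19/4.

  seg 0: a=1 b=-1417/500 c=0 d=-83/500
  seg 1: a=-2 b=-833/250 c=-249/500 d=6739/13500
  seg 2: a=-3 b=3579/500 c=1498/375 d=-4729/1500
  seg 3: a=5 b=4267/750 c=-1639/300 d=1589/1500
  seg 4: a=3 b=-863/250 c=1339/1500 d=-1339/13500
S(19/4) = 21027/6400

Δ: Δ0=-3, Δ1=-1/3, Δ2=8, Δ3=-1, Δ4=-5/3
row 1: diag=8, rhs=16; c'=3/8, d'=2
row 2: denom=8−3·3/8=55/8; d'=(50−3·2)/(55/8)=32/5
row 3: denom=6−1·8/55=322/55; d'=(-54−1·32/5)/(322/55)=-1661/161
row 4: denom=10−2·55/161=1500/161; d'=(-4−2·-1661/161)/(1500/161)=1339/750
back: M4=1339/750
back: M3=-1661/161−55/161·1339/750=-1639/150
back: M2=32/5−8/55·-1639/150=2996/375
back: M1=2−3/8·2996/375=-249/250
M: M0=0, M1=-249/250, M2=2996/375, M3=-1639/150, M4=1339/750, M5=0
seg 0: a=1, c=M0/2=0, d=(M1−M0)/(6·1)=-83/500, b=Δ0−h0·(2M0+M1)/6=-1417/500
seg 1: a=-2, c=M1/2=-249/500, d=(M2−M1)/(6·3)=6739/13500, b=Δ1−h1·(2M1+M2)/6=-833/250
seg 2: a=-3, c=M2/2=1498/375, d=(M3−M2)/(6·1)=-4729/1500, b=Δ2−h2·(2M2+M3)/6=3579/500
seg 3: a=5, c=M3/2=-1639/300, d=(M4−M3)/(6·2)=1589/1500, b=Δ3−h3·(2M3+M4)/6=4267/750
seg 4: a=3, c=M4/2=1339/1500, d=(M5−M4)/(6·3)=-1339/13500, b=Δ4−h4·(2M4+M5)/6=-863/250
t_q=19/4 → seg 2, τ=3/4; S=-3+3579/500·τ+1498/375·τ²+-4729/1500·τ³=21027/6400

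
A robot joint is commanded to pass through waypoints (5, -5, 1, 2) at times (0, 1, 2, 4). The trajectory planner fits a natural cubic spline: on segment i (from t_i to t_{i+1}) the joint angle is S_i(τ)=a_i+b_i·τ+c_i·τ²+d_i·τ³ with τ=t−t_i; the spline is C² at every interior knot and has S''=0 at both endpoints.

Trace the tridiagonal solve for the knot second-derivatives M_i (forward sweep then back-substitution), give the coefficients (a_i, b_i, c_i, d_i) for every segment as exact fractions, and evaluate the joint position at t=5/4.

  seg 0: a=5 b=-663/46 c=0 d=203/46
  seg 1: a=-5 b=-27/23 c=609/46 d=-279/46
  seg 2: a=1 b=327/46 c=-114/23 d=19/23
S(5/4) = -13427/2944

Δ: Δ0=-10, Δ1=6, Δ2=1/2
row 1: diag=4, rhs=96; c'=1/4, d'=24
row 2: denom=6−1·1/4=23/4; d'=(-33−1·24)/(23/4)=-228/23
back: M2=-228/23
back: M1=24−1/4·-228/23=609/23
M: M0=0, M1=609/23, M2=-228/23, M3=0
seg 0: a=5, c=M0/2=0, d=(M1−M0)/(6·1)=203/46, b=Δ0−h0·(2M0+M1)/6=-663/46
seg 1: a=-5, c=M1/2=609/46, d=(M2−M1)/(6·1)=-279/46, b=Δ1−h1·(2M1+M2)/6=-27/23
seg 2: a=1, c=M2/2=-114/23, d=(M3−M2)/(6·2)=19/23, b=Δ2−h2·(2M2+M3)/6=327/46
t_q=5/4 → seg 1, τ=1/4; S=-5+-27/23·τ+609/46·τ²+-279/46·τ³=-13427/2944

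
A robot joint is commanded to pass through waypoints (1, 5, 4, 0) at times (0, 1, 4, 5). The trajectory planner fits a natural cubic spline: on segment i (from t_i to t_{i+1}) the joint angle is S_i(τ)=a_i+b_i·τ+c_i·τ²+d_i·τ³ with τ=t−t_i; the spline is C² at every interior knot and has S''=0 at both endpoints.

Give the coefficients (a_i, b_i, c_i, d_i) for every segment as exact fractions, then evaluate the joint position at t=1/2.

Δ: Δ0=4, Δ1=-1/3, Δ2=-4
row 1: diag=8, rhs=-26; c'=3/8, d'=-13/4
row 2: denom=8−3·3/8=55/8; d'=(-22−3·-13/4)/(55/8)=-98/55
back: M2=-98/55
back: M1=-13/4−3/8·-98/55=-142/55
M: M0=0, M1=-142/55, M2=-98/55, M3=0
seg 0: a=1, c=M0/2=0, d=(M1−M0)/(6·1)=-71/165, b=Δ0−h0·(2M0+M1)/6=731/165
seg 1: a=5, c=M1/2=-71/55, d=(M2−M1)/(6·3)=2/45, b=Δ1−h1·(2M1+M2)/6=518/165
seg 2: a=4, c=M2/2=-49/55, d=(M3−M2)/(6·1)=49/165, b=Δ2−h2·(2M2+M3)/6=-562/165
t_q=1/2 → seg 0, τ=1/2; S=1+731/165·τ+0·τ²+-71/165·τ³=1391/440

  seg 0: a=1 b=731/165 c=0 d=-71/165
  seg 1: a=5 b=518/165 c=-71/55 d=2/45
  seg 2: a=4 b=-562/165 c=-49/55 d=49/165
S(1/2) = 1391/440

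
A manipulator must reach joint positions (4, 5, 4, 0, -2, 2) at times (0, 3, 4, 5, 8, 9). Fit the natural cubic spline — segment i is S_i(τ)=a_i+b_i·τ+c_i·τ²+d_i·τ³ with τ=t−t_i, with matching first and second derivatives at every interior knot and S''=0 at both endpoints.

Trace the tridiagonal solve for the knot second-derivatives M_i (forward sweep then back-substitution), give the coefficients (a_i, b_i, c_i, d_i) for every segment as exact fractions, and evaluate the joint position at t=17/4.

Δ: Δ0=1/3, Δ1=-1, Δ2=-4, Δ3=-2/3, Δ4=4
row 1: diag=8, rhs=-8; c'=1/8, d'=-1
row 2: denom=4−1·1/8=31/8; d'=(-18−1·-1)/(31/8)=-136/31
row 3: denom=8−1·8/31=240/31; d'=(20−1·-136/31)/(240/31)=63/20
row 4: denom=8−3·31/80=547/80; d'=(28−3·63/20)/(547/80)=1484/547
back: M4=1484/547
back: M3=63/20−31/80·1484/547=1148/547
back: M2=-136/31−8/31·1148/547=-2696/547
back: M1=-1−1/8·-2696/547=-210/547
M: M0=0, M1=-210/547, M2=-2696/547, M3=1148/547, M4=1484/547, M5=0
seg 0: a=4, c=M0/2=0, d=(M1−M0)/(6·3)=-35/1641, b=Δ0−h0·(2M0+M1)/6=862/1641
seg 1: a=5, c=M1/2=-105/547, d=(M2−M1)/(6·1)=-1243/1641, b=Δ1−h1·(2M1+M2)/6=-83/1641
seg 2: a=4, c=M2/2=-1348/547, d=(M3−M2)/(6·1)=1922/1641, b=Δ2−h2·(2M2+M3)/6=-4442/1641
seg 3: a=0, c=M3/2=574/547, d=(M4−M3)/(6·3)=56/1641, b=Δ3−h3·(2M3+M4)/6=-6764/1641
seg 4: a=-2, c=M4/2=742/547, d=(M5−M4)/(6·1)=-742/1641, b=Δ4−h4·(2M4+M5)/6=5080/1641
t_q=17/4 → seg 2, τ=1/4; S=4+-4442/1641·τ+-1348/547·τ²+1922/1641·τ³=55795/17504

  seg 0: a=4 b=862/1641 c=0 d=-35/1641
  seg 1: a=5 b=-83/1641 c=-105/547 d=-1243/1641
  seg 2: a=4 b=-4442/1641 c=-1348/547 d=1922/1641
  seg 3: a=0 b=-6764/1641 c=574/547 d=56/1641
  seg 4: a=-2 b=5080/1641 c=742/547 d=-742/1641
S(17/4) = 55795/17504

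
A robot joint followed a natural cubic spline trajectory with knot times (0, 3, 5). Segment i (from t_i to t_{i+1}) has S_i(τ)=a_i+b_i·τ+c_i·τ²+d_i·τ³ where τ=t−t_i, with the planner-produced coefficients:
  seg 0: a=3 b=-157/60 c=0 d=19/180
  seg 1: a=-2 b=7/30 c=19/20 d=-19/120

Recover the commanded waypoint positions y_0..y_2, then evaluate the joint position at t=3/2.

y_0 = S_0(0) = a_0 = 3
y_1 = S_1(0) = a_1 = -2
y_2 = S_1(2) = 1
t_q=3/2 is in segment 0 (τ=3/2); S_0(τ)=-91/160

y_0=3 y_1=-2 y_2=1
S(3/2) = -91/160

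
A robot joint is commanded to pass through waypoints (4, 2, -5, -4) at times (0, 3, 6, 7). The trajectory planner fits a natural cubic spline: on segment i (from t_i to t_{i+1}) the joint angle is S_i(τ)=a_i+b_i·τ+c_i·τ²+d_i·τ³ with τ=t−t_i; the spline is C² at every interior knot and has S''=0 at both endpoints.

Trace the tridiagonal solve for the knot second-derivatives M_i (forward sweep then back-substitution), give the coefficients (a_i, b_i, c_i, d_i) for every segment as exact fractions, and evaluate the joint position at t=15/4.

Δ: Δ0=-2/3, Δ1=-7/3, Δ2=1
row 1: diag=12, rhs=-10; c'=1/4, d'=-5/6
row 2: denom=8−3·1/4=29/4; d'=(20−3·-5/6)/(29/4)=90/29
back: M2=90/29
back: M1=-5/6−1/4·90/29=-140/87
M: M0=0, M1=-140/87, M2=90/29, M3=0
seg 0: a=4, c=M0/2=0, d=(M1−M0)/(6·3)=-70/783, b=Δ0−h0·(2M0+M1)/6=4/29
seg 1: a=2, c=M1/2=-70/87, d=(M2−M1)/(6·3)=205/783, b=Δ1−h1·(2M1+M2)/6=-66/29
seg 2: a=-5, c=M2/2=45/29, d=(M3−M2)/(6·1)=-15/29, b=Δ2−h2·(2M2+M3)/6=-1/29
t_q=15/4 → seg 1, τ=3/4; S=2+-66/29·τ+-70/87·τ²+205/783·τ³=-91/1856

  seg 0: a=4 b=4/29 c=0 d=-70/783
  seg 1: a=2 b=-66/29 c=-70/87 d=205/783
  seg 2: a=-5 b=-1/29 c=45/29 d=-15/29
S(15/4) = -91/1856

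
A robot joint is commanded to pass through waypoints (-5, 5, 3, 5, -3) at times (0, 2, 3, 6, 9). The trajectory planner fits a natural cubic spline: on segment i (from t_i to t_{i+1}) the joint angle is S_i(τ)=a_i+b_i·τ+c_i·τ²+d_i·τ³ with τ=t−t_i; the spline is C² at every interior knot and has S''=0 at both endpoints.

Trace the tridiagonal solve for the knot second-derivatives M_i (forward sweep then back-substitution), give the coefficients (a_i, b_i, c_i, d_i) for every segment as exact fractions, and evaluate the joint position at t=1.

Δ: Δ0=5, Δ1=-2, Δ2=2/3, Δ3=-8/3
row 1: diag=6, rhs=-42; c'=1/6, d'=-7
row 2: denom=8−1·1/6=47/6; d'=(16−1·-7)/(47/6)=138/47
row 3: denom=12−3·18/47=510/47; d'=(-20−3·138/47)/(510/47)=-677/255
back: M3=-677/255
back: M2=138/47−18/47·-677/255=336/85
back: M1=-7−1/6·336/85=-651/85
M: M0=0, M1=-651/85, M2=336/85, M3=-677/255, M4=0
seg 0: a=-5, c=M0/2=0, d=(M1−M0)/(6·2)=-217/340, b=Δ0−h0·(2M0+M1)/6=642/85
seg 1: a=5, c=M1/2=-651/170, d=(M2−M1)/(6·1)=329/170, b=Δ1−h1·(2M1+M2)/6=-9/85
seg 2: a=3, c=M2/2=168/85, d=(M3−M2)/(6·3)=-337/918, b=Δ2−h2·(2M2+M3)/6=-333/170
seg 3: a=5, c=M3/2=-677/510, d=(M4−M3)/(6·3)=677/4590, b=Δ3−h3·(2M3+M4)/6=-1/85
t_q=1 → seg 0, τ=1; S=-5+642/85·τ+0·τ²+-217/340·τ³=651/340

  seg 0: a=-5 b=642/85 c=0 d=-217/340
  seg 1: a=5 b=-9/85 c=-651/170 d=329/170
  seg 2: a=3 b=-333/170 c=168/85 d=-337/918
  seg 3: a=5 b=-1/85 c=-677/510 d=677/4590
S(1) = 651/340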